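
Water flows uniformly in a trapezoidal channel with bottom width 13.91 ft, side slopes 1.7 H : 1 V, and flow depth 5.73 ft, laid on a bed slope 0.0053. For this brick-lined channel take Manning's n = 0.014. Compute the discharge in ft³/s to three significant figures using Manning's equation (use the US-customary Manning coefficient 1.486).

2510 ft³/s

A = (b + z·y)·y = (13.91 + 1.7×5.73)×5.73 = 135.5 ft²
P = b + 2y√(1+z²) = 13.91 + 2×5.73×√(1+1.7²) = 36.51 ft
R = A/P = 135.5/36.51 = 3.712 ft
Q = (1.486/n)·A·R^(2/3)·S^(1/2) = (1.486/0.014) × 135.5 × 3.712^(2/3) × 0.0053^(1/2) = 2510 ft³/s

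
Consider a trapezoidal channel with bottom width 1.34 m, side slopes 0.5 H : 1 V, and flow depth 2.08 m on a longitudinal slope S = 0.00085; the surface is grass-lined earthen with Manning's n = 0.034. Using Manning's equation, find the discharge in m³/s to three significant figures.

A = (b + z·y)·y = (1.34 + 0.5×2.08)×2.08 = 4.950 m²
P = b + 2y√(1+z²) = 1.34 + 2×2.08×√(1+0.5²) = 5.991 m
R = A/P = 4.950/5.991 = 0.8263 m
Q = (1/n)·A·R^(2/3)·S^(1/2) = (1/0.034) × 4.950 × 0.8263^(2/3) × 0.00085^(1/2) = 3.738 m³/s

3.74 m³/s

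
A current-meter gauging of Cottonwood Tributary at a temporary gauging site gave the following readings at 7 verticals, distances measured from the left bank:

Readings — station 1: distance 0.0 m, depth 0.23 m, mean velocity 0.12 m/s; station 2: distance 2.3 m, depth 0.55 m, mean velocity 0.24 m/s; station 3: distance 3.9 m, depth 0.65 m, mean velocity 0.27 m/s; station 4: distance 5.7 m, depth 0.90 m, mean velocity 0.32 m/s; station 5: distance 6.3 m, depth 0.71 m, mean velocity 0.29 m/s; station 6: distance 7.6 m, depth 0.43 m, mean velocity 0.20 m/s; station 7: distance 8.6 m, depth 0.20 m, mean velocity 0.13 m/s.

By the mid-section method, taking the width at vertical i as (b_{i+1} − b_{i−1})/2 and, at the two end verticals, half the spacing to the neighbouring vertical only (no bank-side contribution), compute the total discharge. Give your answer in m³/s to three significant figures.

w_1 = (2.3 − 0.0)/2 = 1.15 m; q_1 = 0.12 × 0.23 × 1.15 = 0.03174 m³/s
w_2 = (3.9 − 0.0)/2 = 1.95 m; q_2 = 0.24 × 0.55 × 1.95 = 0.2574 m³/s
w_3 = (5.7 − 2.3)/2 = 1.7 m; q_3 = 0.27 × 0.65 × 1.7 = 0.2984 m³/s
w_4 = (6.3 − 3.9)/2 = 1.2 m; q_4 = 0.32 × 0.90 × 1.2 = 0.3456 m³/s
w_5 = (7.6 − 5.7)/2 = 0.95 m; q_5 = 0.29 × 0.71 × 0.95 = 0.1956 m³/s
w_6 = (8.6 − 6.3)/2 = 1.15 m; q_6 = 0.20 × 0.43 × 1.15 = 0.09890 m³/s
w_7 = (8.6 − 7.6)/2 = 0.5 m; q_7 = 0.13 × 0.20 × 0.5 = 0.01300 m³/s
Q = Σ qᵢ = 1.241 m³/s

1.24 m³/s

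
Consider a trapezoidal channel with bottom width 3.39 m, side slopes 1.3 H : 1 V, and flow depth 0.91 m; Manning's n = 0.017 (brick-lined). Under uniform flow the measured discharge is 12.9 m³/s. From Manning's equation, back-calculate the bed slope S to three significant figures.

A = (b + z·y)·y = (3.39 + 1.3×0.91)×0.91 = 4.161 m²
P = b + 2y√(1+z²) = 3.39 + 2×0.91×√(1+1.3²) = 6.375 m
R = A/P = 4.161/6.375 = 0.6528 m
S = (Q·n / (1·A·R^(2/3)))² = (12.9×0.017 / (1×4.161×0.7525))² = 0.004904

0.00490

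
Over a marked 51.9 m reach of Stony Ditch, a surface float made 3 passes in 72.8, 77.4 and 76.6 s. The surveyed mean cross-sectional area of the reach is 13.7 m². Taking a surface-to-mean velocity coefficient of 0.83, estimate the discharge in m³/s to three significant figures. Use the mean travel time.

7.81 m³/s

t̄ = (72.8 + 77.4 + 76.6) / 3 = 75.6 s
v_surface = L / t̄ = 51.9 / 75.6 = 0.6865 m/s
v_mean = 0.83 × 0.6865 = 0.5698 m/s
Q = A × v_mean = 13.7 × 0.5698 = 7.806 m³/s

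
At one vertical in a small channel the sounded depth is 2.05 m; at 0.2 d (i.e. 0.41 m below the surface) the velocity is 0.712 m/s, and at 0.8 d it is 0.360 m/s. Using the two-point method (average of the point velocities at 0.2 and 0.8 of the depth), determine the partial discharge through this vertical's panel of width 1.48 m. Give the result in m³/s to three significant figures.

1.63 m³/s

v̄ = (0.712 + 0.360) / 2 = 0.5360 m/s
q = v̄ × d × w = 0.5360 × 2.05 × 1.48 = 1.626 m³/s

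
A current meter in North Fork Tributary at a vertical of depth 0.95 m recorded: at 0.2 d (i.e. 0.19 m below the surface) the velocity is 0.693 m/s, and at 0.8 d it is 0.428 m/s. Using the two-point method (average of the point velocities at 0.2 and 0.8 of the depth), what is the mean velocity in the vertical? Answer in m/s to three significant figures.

v̄ = (0.693 + 0.428) / 2 = 0.5605 m/s

0.561 m/s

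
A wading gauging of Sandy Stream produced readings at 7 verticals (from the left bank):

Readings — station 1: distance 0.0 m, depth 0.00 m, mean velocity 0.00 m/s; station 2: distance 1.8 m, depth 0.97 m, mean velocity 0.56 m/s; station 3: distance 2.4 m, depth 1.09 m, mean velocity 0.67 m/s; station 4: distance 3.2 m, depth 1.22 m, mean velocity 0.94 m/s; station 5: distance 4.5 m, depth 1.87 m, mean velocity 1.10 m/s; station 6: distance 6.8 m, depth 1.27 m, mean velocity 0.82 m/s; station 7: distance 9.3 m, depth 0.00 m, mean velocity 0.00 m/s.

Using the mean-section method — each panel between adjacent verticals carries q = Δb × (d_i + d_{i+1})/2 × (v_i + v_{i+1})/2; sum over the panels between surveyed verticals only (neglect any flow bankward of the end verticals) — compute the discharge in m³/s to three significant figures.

Panel 1-2: Δb = 1.8 m, d̄ = (0.00+0.97)/2 = 0.485, v̄ = (0.00+0.56)/2 = 0.28 → q = 1.8×0.485×0.28 = 0.2444 m³/s
Panel 2-3: Δb = 0.6 m, d̄ = (0.97+1.09)/2 = 1.03, v̄ = (0.56+0.67)/2 = 0.615 → q = 0.6×1.03×0.615 = 0.3801 m³/s
Panel 3-4: Δb = 0.8 m, d̄ = (1.09+1.22)/2 = 1.155, v̄ = (0.67+0.94)/2 = 0.805 → q = 0.8×1.155×0.805 = 0.7438 m³/s
Panel 4-5: Δb = 1.3 m, d̄ = (1.22+1.87)/2 = 1.545, v̄ = (0.94+1.10)/2 = 1.02 → q = 1.3×1.545×1.02 = 2.049 m³/s
Panel 5-6: Δb = 2.3 m, d̄ = (1.87+1.27)/2 = 1.57, v̄ = (1.10+0.82)/2 = 0.96 → q = 2.3×1.57×0.96 = 3.467 m³/s
Panel 6-7: Δb = 2.5 m, d̄ = (1.27+0.00)/2 = 0.635, v̄ = (0.82+0.00)/2 = 0.41 → q = 2.5×0.635×0.41 = 0.6509 m³/s
Q = Σ q = 7.534 m³/s

7.53 m³/s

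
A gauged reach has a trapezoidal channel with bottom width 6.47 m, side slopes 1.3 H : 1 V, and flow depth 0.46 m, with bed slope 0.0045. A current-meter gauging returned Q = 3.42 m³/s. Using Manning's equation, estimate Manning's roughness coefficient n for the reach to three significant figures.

A = (b + z·y)·y = (6.47 + 1.3×0.46)×0.46 = 3.251 m²
P = b + 2y√(1+z²) = 6.47 + 2×0.46×√(1+1.3²) = 7.979 m
R = A/P = 3.251/7.979 = 0.4075 m
n = (1/Q)·A·R^(2/3)·S^(1/2) = (1/3.42) × 3.251 × 0.5496 × 0.06708 = 0.03505

0.0351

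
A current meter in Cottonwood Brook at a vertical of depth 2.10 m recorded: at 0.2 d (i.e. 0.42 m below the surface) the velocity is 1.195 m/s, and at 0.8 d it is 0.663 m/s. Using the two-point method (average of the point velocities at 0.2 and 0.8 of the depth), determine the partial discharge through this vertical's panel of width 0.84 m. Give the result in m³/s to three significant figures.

v̄ = (1.195 + 0.663) / 2 = 0.9290 m/s
q = v̄ × d × w = 0.9290 × 2.10 × 0.84 = 1.639 m³/s

1.64 m³/s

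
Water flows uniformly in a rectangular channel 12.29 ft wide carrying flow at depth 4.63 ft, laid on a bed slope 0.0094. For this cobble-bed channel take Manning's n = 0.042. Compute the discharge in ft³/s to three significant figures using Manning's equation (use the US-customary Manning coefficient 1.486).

373 ft³/s

A = b·y = 12.29 × 4.63 = 56.90 ft²
P = b + 2y = 12.29 + 2×4.63 = 21.55 ft
R = A/P = 56.90/21.55 = 2.640 ft
Q = (1.486/n)·A·R^(2/3)·S^(1/2) = (1.486/0.042) × 56.90 × 2.640^(2/3) × 0.0094^(1/2) = 372.9 ft³/s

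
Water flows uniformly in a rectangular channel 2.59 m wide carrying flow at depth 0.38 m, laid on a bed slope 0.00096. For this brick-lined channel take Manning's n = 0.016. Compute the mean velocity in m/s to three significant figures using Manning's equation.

A = b·y = 2.59 × 0.38 = 0.9842 m²
P = b + 2y = 2.59 + 2×0.38 = 3.350 m
R = A/P = 0.9842/3.350 = 0.2938 m
Q = (1/n)·A·R^(2/3)·S^(1/2) = (1/0.016) × 0.9842 × 0.2938^(2/3) × 0.00096^(1/2) = 0.8423 m³/s
V = Q/A = 0.8423/0.9842 = 0.8558 m/s

0.856 m/s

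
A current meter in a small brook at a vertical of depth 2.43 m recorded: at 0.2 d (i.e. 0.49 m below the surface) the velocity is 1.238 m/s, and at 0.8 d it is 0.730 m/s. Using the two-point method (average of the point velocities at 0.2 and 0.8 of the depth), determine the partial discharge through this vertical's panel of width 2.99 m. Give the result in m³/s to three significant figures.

v̄ = (1.238 + 0.730) / 2 = 0.9840 m/s
q = v̄ × d × w = 0.9840 × 2.43 × 2.99 = 7.149 m³/s

7.15 m³/s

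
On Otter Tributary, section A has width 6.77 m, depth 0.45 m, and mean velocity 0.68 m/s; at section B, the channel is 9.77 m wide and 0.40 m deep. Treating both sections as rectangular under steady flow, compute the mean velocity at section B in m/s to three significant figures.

Q = A₁V₁ = (6.77×0.45) × 0.68 = 2.072 m³/s
A₂ = 9.77 × 0.40 = 3.908 m²
V₂ = Q/A₂ = 2.072/3.908 = 0.5301 m/s

0.530 m/s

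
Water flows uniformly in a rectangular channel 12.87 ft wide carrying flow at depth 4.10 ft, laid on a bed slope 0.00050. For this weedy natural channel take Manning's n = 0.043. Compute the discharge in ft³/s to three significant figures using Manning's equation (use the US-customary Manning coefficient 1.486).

A = b·y = 12.87 × 4.10 = 52.77 ft²
P = b + 2y = 12.87 + 2×4.10 = 21.07 ft
R = A/P = 52.77/21.07 = 2.504 ft
Q = (1.486/n)·A·R^(2/3)·S^(1/2) = (1.486/0.043) × 52.77 × 2.504^(2/3) × 0.00050^(1/2) = 75.20 ft³/s

75.2 ft³/s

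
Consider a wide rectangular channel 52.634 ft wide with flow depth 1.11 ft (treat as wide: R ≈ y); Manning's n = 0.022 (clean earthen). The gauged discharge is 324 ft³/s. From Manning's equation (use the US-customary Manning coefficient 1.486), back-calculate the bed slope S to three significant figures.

0.00587

A = b·y = 52.634 × 1.11 = 58.42 ft²
Wide channel: R ≈ y = 1.11 ft
S = (Q·n / (1.486·A·R^(2/3)))² = (324×0.022 / (1.486×58.42×1.072))² = 0.005865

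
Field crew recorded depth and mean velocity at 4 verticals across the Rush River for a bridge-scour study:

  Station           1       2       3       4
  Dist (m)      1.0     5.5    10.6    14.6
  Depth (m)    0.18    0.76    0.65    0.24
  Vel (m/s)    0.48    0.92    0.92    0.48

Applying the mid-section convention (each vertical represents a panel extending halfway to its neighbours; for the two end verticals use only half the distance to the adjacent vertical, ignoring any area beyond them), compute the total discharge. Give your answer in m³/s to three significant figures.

6.50 m³/s

w_1 = (5.5 − 1.0)/2 = 2.25 m; q_1 = 0.48 × 0.18 × 2.25 = 0.1944 m³/s
w_2 = (10.6 − 1.0)/2 = 4.8 m; q_2 = 0.92 × 0.76 × 4.8 = 3.356 m³/s
w_3 = (14.6 − 5.5)/2 = 4.55 m; q_3 = 0.92 × 0.65 × 4.55 = 2.721 m³/s
w_4 = (14.6 − 10.6)/2 = 2 m; q_4 = 0.48 × 0.24 × 2 = 0.2304 m³/s
Q = Σ qᵢ = 6.502 m³/s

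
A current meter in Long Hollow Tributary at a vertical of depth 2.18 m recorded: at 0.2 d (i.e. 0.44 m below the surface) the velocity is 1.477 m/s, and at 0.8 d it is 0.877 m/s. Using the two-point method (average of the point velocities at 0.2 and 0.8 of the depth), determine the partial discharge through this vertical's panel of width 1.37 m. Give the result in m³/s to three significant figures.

v̄ = (1.477 + 0.877) / 2 = 1.177 m/s
q = v̄ × d × w = 1.177 × 2.18 × 1.37 = 3.515 m³/s

3.52 m³/s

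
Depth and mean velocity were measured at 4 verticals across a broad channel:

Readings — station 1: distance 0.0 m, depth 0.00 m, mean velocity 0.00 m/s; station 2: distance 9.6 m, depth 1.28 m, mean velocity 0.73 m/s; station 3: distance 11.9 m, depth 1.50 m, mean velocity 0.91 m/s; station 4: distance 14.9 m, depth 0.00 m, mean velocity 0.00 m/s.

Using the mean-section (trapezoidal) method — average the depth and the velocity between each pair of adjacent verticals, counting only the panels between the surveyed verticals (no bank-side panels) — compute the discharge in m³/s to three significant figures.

5.89 m³/s

Panel 1-2: Δb = 9.6 m, d̄ = (0.00+1.28)/2 = 0.64, v̄ = (0.00+0.73)/2 = 0.365 → q = 9.6×0.64×0.365 = 2.243 m³/s
Panel 2-3: Δb = 2.3 m, d̄ = (1.28+1.50)/2 = 1.39, v̄ = (0.73+0.91)/2 = 0.82 → q = 2.3×1.39×0.82 = 2.622 m³/s
Panel 3-4: Δb = 3 m, d̄ = (1.50+0.00)/2 = 0.75, v̄ = (0.91+0.00)/2 = 0.455 → q = 3×0.75×0.455 = 1.024 m³/s
Q = Σ q = 5.888 m³/s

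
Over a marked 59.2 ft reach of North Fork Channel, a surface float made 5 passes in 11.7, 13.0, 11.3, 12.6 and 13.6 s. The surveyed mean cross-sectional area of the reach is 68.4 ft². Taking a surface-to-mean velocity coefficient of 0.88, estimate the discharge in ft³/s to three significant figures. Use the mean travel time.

286 ft³/s

t̄ = (11.7 + 13.0 + 11.3 + 12.6 + 13.6) / 5 = 12.44 s
v_surface = L / t̄ = 59.2 / 12.44 = 4.759 ft/s
v_mean = 0.88 × 4.759 = 4.188 ft/s
Q = A × v_mean = 68.4 × 4.188 = 286.4 ft³/s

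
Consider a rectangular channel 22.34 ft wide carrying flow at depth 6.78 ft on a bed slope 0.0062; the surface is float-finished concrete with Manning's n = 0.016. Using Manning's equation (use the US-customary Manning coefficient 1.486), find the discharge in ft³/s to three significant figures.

2890 ft³/s

A = b·y = 22.34 × 6.78 = 151.5 ft²
P = b + 2y = 22.34 + 2×6.78 = 35.90 ft
R = A/P = 151.5/35.90 = 4.219 ft
Q = (1.486/n)·A·R^(2/3)·S^(1/2) = (1.486/0.016) × 151.5 × 4.219^(2/3) × 0.0062^(1/2) = 2892 ft³/s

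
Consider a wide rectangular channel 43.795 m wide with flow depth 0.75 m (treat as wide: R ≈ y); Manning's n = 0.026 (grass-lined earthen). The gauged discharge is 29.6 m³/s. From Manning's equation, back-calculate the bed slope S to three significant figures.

0.000806

A = b·y = 43.795 × 0.75 = 32.85 m²
Wide channel: R ≈ y = 0.75 m
S = (Q·n / (1·A·R^(2/3)))² = (29.6×0.026 / (1×32.85×0.8255))² = 0.0008056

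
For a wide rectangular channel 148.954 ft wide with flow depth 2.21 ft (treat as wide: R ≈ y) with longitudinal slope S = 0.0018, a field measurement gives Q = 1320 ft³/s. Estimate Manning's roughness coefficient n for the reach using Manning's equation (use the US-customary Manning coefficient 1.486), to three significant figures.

A = b·y = 148.954 × 2.21 = 329.2 ft²
Wide channel: R ≈ y = 2.21 ft
n = (1.486/Q)·A·R^(2/3)·S^(1/2) = (1.486/1320) × 329.2 × 1.697 × 0.04243 = 0.02668

0.0267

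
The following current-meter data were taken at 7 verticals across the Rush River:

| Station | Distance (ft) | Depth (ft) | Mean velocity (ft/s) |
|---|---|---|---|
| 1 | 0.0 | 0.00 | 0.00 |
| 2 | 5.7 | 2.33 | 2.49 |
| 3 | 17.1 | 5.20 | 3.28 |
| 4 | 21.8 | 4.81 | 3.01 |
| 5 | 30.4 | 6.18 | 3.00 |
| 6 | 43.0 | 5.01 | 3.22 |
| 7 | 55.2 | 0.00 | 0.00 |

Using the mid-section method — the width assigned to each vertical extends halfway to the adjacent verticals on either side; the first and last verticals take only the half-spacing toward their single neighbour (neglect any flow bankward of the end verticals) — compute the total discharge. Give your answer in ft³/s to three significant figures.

680 ft³/s

w_2 = (17.1 − 0.0)/2 = 8.55 ft; q_2 = 2.49 × 2.33 × 8.55 = 49.60 ft³/s
w_3 = (21.8 − 5.7)/2 = 8.05 ft; q_3 = 3.28 × 5.20 × 8.05 = 137.3 ft³/s
w_4 = (30.4 − 17.1)/2 = 6.65 ft; q_4 = 3.01 × 4.81 × 6.65 = 96.28 ft³/s
w_5 = (43.0 − 21.8)/2 = 10.6 ft; q_5 = 3.00 × 6.18 × 10.6 = 196.5 ft³/s
w_6 = (55.2 − 30.4)/2 = 12.4 ft; q_6 = 3.22 × 5.01 × 12.4 = 200.0 ft³/s
Stations 1, 7 contribute zero (depth or velocity is 0).
Q = Σ qᵢ = 679.7 ft³/s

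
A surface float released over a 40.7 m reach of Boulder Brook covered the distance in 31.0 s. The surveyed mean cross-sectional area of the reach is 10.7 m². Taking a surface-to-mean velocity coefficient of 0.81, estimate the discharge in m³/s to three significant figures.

v_surface = L / t̄ = 40.7 / 31 = 1.313 m/s
v_mean = 0.81 × 1.313 = 1.063 m/s
Q = A × v_mean = 10.7 × 1.063 = 11.38 m³/s

11.4 m³/s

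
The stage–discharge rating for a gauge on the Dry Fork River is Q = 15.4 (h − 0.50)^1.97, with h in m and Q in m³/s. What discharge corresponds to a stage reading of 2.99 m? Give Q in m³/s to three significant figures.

92.9 m³/s

Q = 15.4 × (2.99 − 0.50)^1.97 = 15.4 × 2.49^1.97 = 92.90 m³/s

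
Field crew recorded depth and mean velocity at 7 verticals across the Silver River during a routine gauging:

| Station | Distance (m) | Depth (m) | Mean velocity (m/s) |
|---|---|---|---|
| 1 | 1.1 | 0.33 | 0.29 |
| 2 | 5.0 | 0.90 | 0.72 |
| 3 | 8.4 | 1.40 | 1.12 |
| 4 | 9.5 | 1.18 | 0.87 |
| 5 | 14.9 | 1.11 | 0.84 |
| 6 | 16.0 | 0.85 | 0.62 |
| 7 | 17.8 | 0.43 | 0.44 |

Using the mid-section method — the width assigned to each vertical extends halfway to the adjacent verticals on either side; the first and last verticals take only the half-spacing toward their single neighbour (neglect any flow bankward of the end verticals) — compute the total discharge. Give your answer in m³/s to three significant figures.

13.4 m³/s

w_1 = (5.0 − 1.1)/2 = 1.95 m; q_1 = 0.29 × 0.33 × 1.95 = 0.1866 m³/s
w_2 = (8.4 − 1.1)/2 = 3.65 m; q_2 = 0.72 × 0.90 × 3.65 = 2.365 m³/s
w_3 = (9.5 − 5.0)/2 = 2.25 m; q_3 = 1.12 × 1.40 × 2.25 = 3.528 m³/s
w_4 = (14.9 − 8.4)/2 = 3.25 m; q_4 = 0.87 × 1.18 × 3.25 = 3.336 m³/s
w_5 = (16.0 − 9.5)/2 = 3.25 m; q_5 = 0.84 × 1.11 × 3.25 = 3.030 m³/s
w_6 = (17.8 − 14.9)/2 = 1.45 m; q_6 = 0.62 × 0.85 × 1.45 = 0.7642 m³/s
w_7 = (17.8 − 16.0)/2 = 0.9 m; q_7 = 0.44 × 0.43 × 0.9 = 0.1703 m³/s
Q = Σ qᵢ = 13.38 m³/s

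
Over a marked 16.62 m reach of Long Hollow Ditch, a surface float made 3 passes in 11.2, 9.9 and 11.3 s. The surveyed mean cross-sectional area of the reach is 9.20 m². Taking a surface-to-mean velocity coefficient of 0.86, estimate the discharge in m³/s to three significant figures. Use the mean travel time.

t̄ = (11.2 + 9.9 + 11.3) / 3 = 10.8 s
v_surface = L / t̄ = 16.62 / 10.8 = 1.539 m/s
v_mean = 0.86 × 1.539 = 1.323 m/s
Q = A × v_mean = 9.20 × 1.323 = 12.18 m³/s

12.2 m³/s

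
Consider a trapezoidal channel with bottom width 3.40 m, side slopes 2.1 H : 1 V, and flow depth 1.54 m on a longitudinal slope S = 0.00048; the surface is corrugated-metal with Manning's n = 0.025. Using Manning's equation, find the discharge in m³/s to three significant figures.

A = (b + z·y)·y = (3.40 + 2.1×1.54)×1.54 = 10.22 m²
P = b + 2y√(1+z²) = 3.40 + 2×1.54×√(1+2.1²) = 10.56 m
R = A/P = 10.22/10.56 = 0.9671 m
Q = (1/n)·A·R^(2/3)·S^(1/2) = (1/0.025) × 10.22 × 0.9671^(2/3) × 0.00048^(1/2) = 8.756 m³/s

8.76 m³/s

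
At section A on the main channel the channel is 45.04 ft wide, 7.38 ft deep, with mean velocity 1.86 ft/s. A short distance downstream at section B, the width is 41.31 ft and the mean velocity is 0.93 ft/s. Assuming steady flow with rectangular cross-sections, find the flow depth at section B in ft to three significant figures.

Q = A₁V₁ = (45.04×7.38) × 1.86 = 618.3 ft³/s
d₂ = Q/(b₂ V₂) = 618.3/(41.31×0.93) = 16.09 ft

16.1 ft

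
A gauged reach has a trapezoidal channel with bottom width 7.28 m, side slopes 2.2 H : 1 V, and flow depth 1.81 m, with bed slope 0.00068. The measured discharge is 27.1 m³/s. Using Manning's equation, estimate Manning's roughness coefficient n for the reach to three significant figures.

0.0230

A = (b + z·y)·y = (7.28 + 2.2×1.81)×1.81 = 20.38 m²
P = b + 2y√(1+z²) = 7.28 + 2×1.81×√(1+2.2²) = 16.03 m
R = A/P = 20.38/16.03 = 1.272 m
n = (1/Q)·A·R^(2/3)·S^(1/2) = (1/27.1) × 20.38 × 1.174 × 0.02608 = 0.02302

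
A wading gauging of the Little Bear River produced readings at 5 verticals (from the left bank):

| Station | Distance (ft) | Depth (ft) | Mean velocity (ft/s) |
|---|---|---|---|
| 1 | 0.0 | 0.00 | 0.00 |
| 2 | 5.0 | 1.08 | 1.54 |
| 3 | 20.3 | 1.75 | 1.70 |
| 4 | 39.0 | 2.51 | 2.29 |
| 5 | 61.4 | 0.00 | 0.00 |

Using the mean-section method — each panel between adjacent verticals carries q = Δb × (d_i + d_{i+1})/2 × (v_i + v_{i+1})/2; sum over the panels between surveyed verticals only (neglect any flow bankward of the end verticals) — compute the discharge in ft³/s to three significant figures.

Panel 1-2: Δb = 5 ft, d̄ = (0.00+1.08)/2 = 0.54, v̄ = (0.00+1.54)/2 = 0.77 → q = 5×0.54×0.77 = 2.079 ft³/s
Panel 2-3: Δb = 15.3 ft, d̄ = (1.08+1.75)/2 = 1.415, v̄ = (1.54+1.70)/2 = 1.62 → q = 15.3×1.415×1.62 = 35.07 ft³/s
Panel 3-4: Δb = 18.7 ft, d̄ = (1.75+2.51)/2 = 2.13, v̄ = (1.70+2.29)/2 = 1.995 → q = 18.7×2.13×1.995 = 79.46 ft³/s
Panel 4-5: Δb = 22.4 ft, d̄ = (2.51+0.00)/2 = 1.255, v̄ = (2.29+0.00)/2 = 1.145 → q = 22.4×1.255×1.145 = 32.19 ft³/s
Q = Σ q = 148.8 ft³/s

149 ft³/s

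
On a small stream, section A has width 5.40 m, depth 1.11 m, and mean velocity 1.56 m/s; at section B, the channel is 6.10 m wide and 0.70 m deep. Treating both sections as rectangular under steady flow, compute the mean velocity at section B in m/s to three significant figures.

2.19 m/s

Q = A₁V₁ = (5.40×1.11) × 1.56 = 9.351 m³/s
A₂ = 6.10 × 0.70 = 4.270 m²
V₂ = Q/A₂ = 9.351/4.270 = 2.190 m/s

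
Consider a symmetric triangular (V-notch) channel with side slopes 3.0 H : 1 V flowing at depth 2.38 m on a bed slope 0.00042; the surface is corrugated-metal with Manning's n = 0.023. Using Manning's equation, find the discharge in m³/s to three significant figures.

16.4 m³/s

A = z·y² = 3.0×2.38² = 16.99 m²
P = 2y√(1+z²) = 2×2.38×√(1+3.0²) = 15.05 m
R = A/P = 16.99/15.05 = 1.129 m
Q = (1/n)·A·R^(2/3)·S^(1/2) = (1/0.023) × 16.99 × 1.129^(2/3) × 0.00042^(1/2) = 16.42 m³/s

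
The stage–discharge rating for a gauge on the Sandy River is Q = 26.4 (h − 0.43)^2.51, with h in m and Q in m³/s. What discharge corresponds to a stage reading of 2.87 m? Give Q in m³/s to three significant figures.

Q = 26.4 × (2.87 − 0.43)^2.51 = 26.4 × 2.44^2.51 = 247.7 m³/s

248 m³/s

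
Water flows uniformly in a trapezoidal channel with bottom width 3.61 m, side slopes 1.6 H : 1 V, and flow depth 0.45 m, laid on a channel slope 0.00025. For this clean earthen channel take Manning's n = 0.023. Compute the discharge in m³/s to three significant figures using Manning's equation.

0.687 m³/s

A = (b + z·y)·y = (3.61 + 1.6×0.45)×0.45 = 1.949 m²
P = b + 2y√(1+z²) = 3.61 + 2×0.45×√(1+1.6²) = 5.308 m
R = A/P = 1.949/5.308 = 0.3671 m
Q = (1/n)·A·R^(2/3)·S^(1/2) = (1/0.023) × 1.949 × 0.3671^(2/3) × 0.00025^(1/2) = 0.6867 m³/s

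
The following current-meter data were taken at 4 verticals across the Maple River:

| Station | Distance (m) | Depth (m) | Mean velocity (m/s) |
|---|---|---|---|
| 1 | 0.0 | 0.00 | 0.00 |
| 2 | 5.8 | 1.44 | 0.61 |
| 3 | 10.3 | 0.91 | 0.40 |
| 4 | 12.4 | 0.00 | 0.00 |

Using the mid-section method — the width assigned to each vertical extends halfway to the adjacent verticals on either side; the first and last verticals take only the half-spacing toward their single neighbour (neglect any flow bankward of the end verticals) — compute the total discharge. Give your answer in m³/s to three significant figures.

5.72 m³/s

w_2 = (10.3 − 0.0)/2 = 5.15 m; q_2 = 0.61 × 1.44 × 5.15 = 4.524 m³/s
w_3 = (12.4 − 5.8)/2 = 3.3 m; q_3 = 0.40 × 0.91 × 3.3 = 1.201 m³/s
Stations 1, 4 contribute zero (depth or velocity is 0).
Q = Σ qᵢ = 5.725 m³/s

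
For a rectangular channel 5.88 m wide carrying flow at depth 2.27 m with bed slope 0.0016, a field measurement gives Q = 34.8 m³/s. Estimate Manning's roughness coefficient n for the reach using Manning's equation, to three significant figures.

A = b·y = 5.88 × 2.27 = 13.35 m²
P = b + 2y = 5.88 + 2×2.27 = 10.42 m
R = A/P = 13.35/10.42 = 1.281 m
n = (1/Q)·A·R^(2/3)·S^(1/2) = (1/34.8) × 13.35 × 1.179 × 0.04000 = 0.01810

0.0181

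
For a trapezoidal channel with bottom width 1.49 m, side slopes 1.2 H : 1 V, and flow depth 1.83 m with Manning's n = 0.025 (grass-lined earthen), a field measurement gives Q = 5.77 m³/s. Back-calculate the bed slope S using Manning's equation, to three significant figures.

A = (b + z·y)·y = (1.49 + 1.2×1.83)×1.83 = 6.745 m²
P = b + 2y√(1+z²) = 1.49 + 2×1.83×√(1+1.2²) = 7.207 m
R = A/P = 6.745/7.207 = 0.9359 m
S = (Q·n / (1·A·R^(2/3)))² = (5.77×0.025 / (1×6.745×0.9568))² = 0.0004995

0.000500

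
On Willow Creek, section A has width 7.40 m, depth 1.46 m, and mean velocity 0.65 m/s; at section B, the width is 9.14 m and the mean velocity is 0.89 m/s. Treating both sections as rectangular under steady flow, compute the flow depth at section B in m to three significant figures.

0.863 m

Q = A₁V₁ = (7.40×1.46) × 0.65 = 7.023 m³/s
d₂ = Q/(b₂ V₂) = 7.023/(9.14×0.89) = 0.8633 m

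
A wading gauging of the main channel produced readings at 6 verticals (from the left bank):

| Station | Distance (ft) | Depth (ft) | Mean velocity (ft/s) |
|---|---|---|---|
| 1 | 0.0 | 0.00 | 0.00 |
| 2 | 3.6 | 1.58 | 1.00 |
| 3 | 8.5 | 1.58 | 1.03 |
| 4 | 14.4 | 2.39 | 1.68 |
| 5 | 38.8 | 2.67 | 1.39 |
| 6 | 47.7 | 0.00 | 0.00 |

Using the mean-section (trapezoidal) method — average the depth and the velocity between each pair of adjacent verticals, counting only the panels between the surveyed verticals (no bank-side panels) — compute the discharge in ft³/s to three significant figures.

128 ft³/s

Panel 1-2: Δb = 3.6 ft, d̄ = (0.00+1.58)/2 = 0.79, v̄ = (0.00+1.00)/2 = 0.5 → q = 3.6×0.79×0.5 = 1.422 ft³/s
Panel 2-3: Δb = 4.9 ft, d̄ = (1.58+1.58)/2 = 1.58, v̄ = (1.00+1.03)/2 = 1.015 → q = 4.9×1.58×1.015 = 7.858 ft³/s
Panel 3-4: Δb = 5.9 ft, d̄ = (1.58+2.39)/2 = 1.985, v̄ = (1.03+1.68)/2 = 1.355 → q = 5.9×1.985×1.355 = 15.87 ft³/s
Panel 4-5: Δb = 24.4 ft, d̄ = (2.39+2.67)/2 = 2.53, v̄ = (1.68+1.39)/2 = 1.535 → q = 24.4×2.53×1.535 = 94.76 ft³/s
Panel 5-6: Δb = 8.9 ft, d̄ = (2.67+0.00)/2 = 1.335, v̄ = (1.39+0.00)/2 = 0.695 → q = 8.9×1.335×0.695 = 8.258 ft³/s
Q = Σ q = 128.2 ft³/s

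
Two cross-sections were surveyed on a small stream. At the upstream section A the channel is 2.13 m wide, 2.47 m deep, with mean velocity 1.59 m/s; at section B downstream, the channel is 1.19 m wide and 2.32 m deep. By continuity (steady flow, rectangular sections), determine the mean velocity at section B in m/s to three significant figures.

3.03 m/s

Q = A₁V₁ = (2.13×2.47) × 1.59 = 8.365 m³/s
A₂ = 1.19 × 2.32 = 2.761 m²
V₂ = Q/A₂ = 8.365/2.761 = 3.030 m/s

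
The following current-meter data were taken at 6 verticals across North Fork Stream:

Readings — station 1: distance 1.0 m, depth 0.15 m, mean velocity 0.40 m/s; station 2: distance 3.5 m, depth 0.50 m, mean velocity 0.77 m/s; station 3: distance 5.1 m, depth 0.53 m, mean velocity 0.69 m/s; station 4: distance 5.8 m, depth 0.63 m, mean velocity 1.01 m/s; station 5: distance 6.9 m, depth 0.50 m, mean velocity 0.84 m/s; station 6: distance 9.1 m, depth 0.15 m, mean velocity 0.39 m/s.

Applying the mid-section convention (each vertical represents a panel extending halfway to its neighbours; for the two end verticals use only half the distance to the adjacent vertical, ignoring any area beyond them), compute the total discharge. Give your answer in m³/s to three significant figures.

2.61 m³/s

w_1 = (3.5 − 1.0)/2 = 1.25 m; q_1 = 0.40 × 0.15 × 1.25 = 0.07500 m³/s
w_2 = (5.1 − 1.0)/2 = 2.05 m; q_2 = 0.77 × 0.50 × 2.05 = 0.7893 m³/s
w_3 = (5.8 − 3.5)/2 = 1.15 m; q_3 = 0.69 × 0.53 × 1.15 = 0.4206 m³/s
w_4 = (6.9 − 5.1)/2 = 0.9 m; q_4 = 1.01 × 0.63 × 0.9 = 0.5727 m³/s
w_5 = (9.1 − 5.8)/2 = 1.65 m; q_5 = 0.84 × 0.50 × 1.65 = 0.6930 m³/s
w_6 = (9.1 − 6.9)/2 = 1.1 m; q_6 = 0.39 × 0.15 × 1.1 = 0.06435 m³/s
Q = Σ qᵢ = 2.615 m³/s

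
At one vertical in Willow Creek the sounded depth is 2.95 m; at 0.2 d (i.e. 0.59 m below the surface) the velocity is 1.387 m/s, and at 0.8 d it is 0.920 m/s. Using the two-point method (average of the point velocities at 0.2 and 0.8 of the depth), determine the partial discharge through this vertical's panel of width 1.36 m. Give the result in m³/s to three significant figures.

4.63 m³/s

v̄ = (1.387 + 0.920) / 2 = 1.154 m/s
q = v̄ × d × w = 1.154 × 2.95 × 1.36 = 4.628 m³/s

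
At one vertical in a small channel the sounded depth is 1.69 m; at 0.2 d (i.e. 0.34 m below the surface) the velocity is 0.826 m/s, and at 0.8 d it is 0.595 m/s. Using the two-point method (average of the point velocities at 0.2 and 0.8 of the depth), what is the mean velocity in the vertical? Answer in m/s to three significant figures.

v̄ = (0.826 + 0.595) / 2 = 0.7105 m/s

0.711 m/s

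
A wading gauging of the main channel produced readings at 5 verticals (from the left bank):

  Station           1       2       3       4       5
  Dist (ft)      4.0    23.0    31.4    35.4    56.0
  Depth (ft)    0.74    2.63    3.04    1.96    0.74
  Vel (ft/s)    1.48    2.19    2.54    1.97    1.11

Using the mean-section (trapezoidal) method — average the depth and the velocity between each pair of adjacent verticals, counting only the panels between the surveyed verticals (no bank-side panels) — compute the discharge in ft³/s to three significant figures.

180 ft³/s

Panel 1-2: Δb = 19 ft, d̄ = (0.74+2.63)/2 = 1.685, v̄ = (1.48+2.19)/2 = 1.835 → q = 19×1.685×1.835 = 58.75 ft³/s
Panel 2-3: Δb = 8.4 ft, d̄ = (2.63+3.04)/2 = 2.835, v̄ = (2.19+2.54)/2 = 2.365 → q = 8.4×2.835×2.365 = 56.32 ft³/s
Panel 3-4: Δb = 4 ft, d̄ = (3.04+1.96)/2 = 2.5, v̄ = (2.54+1.97)/2 = 2.255 → q = 4×2.5×2.255 = 22.55 ft³/s
Panel 4-5: Δb = 20.6 ft, d̄ = (1.96+0.74)/2 = 1.35, v̄ = (1.97+1.11)/2 = 1.54 → q = 20.6×1.35×1.54 = 42.83 ft³/s
Q = Σ q = 180.4 ft³/s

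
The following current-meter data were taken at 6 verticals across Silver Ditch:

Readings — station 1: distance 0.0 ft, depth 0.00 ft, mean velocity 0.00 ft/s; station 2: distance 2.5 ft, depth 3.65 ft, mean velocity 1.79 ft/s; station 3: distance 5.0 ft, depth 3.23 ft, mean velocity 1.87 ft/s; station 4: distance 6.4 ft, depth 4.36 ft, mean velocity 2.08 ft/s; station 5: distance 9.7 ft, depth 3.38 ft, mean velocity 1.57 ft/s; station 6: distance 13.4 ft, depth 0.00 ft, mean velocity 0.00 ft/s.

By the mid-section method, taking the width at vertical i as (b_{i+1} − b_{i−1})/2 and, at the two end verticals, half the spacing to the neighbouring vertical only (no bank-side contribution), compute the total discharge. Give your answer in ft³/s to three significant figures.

w_2 = (5.0 − 0.0)/2 = 2.5 ft; q_2 = 1.79 × 3.65 × 2.5 = 16.33 ft³/s
w_3 = (6.4 − 2.5)/2 = 1.95 ft; q_3 = 1.87 × 3.23 × 1.95 = 11.78 ft³/s
w_4 = (9.7 − 5.0)/2 = 2.35 ft; q_4 = 2.08 × 4.36 × 2.35 = 21.31 ft³/s
w_5 = (13.4 − 6.4)/2 = 3.5 ft; q_5 = 1.57 × 3.38 × 3.5 = 18.57 ft³/s
Stations 1, 6 contribute zero (depth or velocity is 0).
Q = Σ qᵢ = 68.00 ft³/s

68.0 ft³/s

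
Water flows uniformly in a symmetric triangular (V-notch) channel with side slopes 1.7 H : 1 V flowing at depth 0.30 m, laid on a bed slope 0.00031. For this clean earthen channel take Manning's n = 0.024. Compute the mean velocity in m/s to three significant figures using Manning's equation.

0.188 m/s

A = z·y² = 1.7×0.30² = 0.1530 m²
P = 2y√(1+z²) = 2×0.30×√(1+1.7²) = 1.183 m
R = A/P = 0.1530/1.183 = 0.1293 m
Q = (1/n)·A·R^(2/3)·S^(1/2) = (1/0.024) × 0.1530 × 0.1293^(2/3) × 0.00031^(1/2) = 0.02870 m³/s
V = Q/A = 0.02870/0.1530 = 0.1876 m/s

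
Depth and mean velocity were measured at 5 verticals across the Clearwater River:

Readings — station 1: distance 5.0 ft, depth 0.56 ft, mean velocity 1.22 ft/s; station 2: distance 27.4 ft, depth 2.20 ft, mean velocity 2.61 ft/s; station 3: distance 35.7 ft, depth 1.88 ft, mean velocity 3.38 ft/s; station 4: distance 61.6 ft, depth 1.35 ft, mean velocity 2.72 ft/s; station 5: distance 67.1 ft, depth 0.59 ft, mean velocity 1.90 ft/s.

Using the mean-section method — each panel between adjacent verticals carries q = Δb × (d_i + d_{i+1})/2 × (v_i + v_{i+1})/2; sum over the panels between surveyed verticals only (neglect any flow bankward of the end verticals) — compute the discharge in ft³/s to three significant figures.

Panel 1-2: Δb = 22.4 ft, d̄ = (0.56+2.20)/2 = 1.38, v̄ = (1.22+2.61)/2 = 1.915 → q = 22.4×1.38×1.915 = 59.20 ft³/s
Panel 2-3: Δb = 8.3 ft, d̄ = (2.20+1.88)/2 = 2.04, v̄ = (2.61+3.38)/2 = 2.995 → q = 8.3×2.04×2.995 = 50.71 ft³/s
Panel 3-4: Δb = 25.9 ft, d̄ = (1.88+1.35)/2 = 1.615, v̄ = (3.38+2.72)/2 = 3.05 → q = 25.9×1.615×3.05 = 127.6 ft³/s
Panel 4-5: Δb = 5.5 ft, d̄ = (1.35+0.59)/2 = 0.97, v̄ = (2.72+1.90)/2 = 2.31 → q = 5.5×0.97×2.31 = 12.32 ft³/s
Q = Σ q = 249.8 ft³/s

250 ft³/s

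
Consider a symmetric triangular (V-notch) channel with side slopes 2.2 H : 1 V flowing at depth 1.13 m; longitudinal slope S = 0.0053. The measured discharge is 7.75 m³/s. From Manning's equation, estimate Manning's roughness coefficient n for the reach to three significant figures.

A = z·y² = 2.2×1.13² = 2.809 m²
P = 2y√(1+z²) = 2×1.13×√(1+2.2²) = 5.462 m
R = A/P = 2.809/5.462 = 0.5144 m
n = (1/Q)·A·R^(2/3)·S^(1/2) = (1/7.75) × 2.809 × 0.6420 × 0.07280 = 0.01694

0.0169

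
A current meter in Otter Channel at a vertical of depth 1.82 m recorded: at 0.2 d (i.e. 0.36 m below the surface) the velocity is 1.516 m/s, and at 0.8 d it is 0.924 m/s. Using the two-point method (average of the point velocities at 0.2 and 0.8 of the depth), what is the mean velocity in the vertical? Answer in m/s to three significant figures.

v̄ = (1.516 + 0.924) / 2 = 1.220 m/s

1.22 m/s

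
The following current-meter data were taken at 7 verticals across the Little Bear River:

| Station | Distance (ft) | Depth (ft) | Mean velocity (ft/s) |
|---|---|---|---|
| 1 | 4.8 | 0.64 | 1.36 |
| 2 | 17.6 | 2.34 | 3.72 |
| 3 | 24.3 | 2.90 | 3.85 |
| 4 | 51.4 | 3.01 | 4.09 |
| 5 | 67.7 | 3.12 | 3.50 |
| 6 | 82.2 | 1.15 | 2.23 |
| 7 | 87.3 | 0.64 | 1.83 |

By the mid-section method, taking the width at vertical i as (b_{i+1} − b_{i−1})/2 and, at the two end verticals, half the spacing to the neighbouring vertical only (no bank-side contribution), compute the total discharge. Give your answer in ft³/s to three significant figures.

w_1 = (17.6 − 4.8)/2 = 6.4 ft; q_1 = 1.36 × 0.64 × 6.4 = 5.571 ft³/s
w_2 = (24.3 − 4.8)/2 = 9.75 ft; q_2 = 3.72 × 2.34 × 9.75 = 84.87 ft³/s
w_3 = (51.4 − 17.6)/2 = 16.9 ft; q_3 = 3.85 × 2.90 × 16.9 = 188.7 ft³/s
w_4 = (67.7 − 24.3)/2 = 21.7 ft; q_4 = 4.09 × 3.01 × 21.7 = 267.1 ft³/s
w_5 = (82.2 − 51.4)/2 = 15.4 ft; q_5 = 3.50 × 3.12 × 15.4 = 168.2 ft³/s
w_6 = (87.3 − 67.7)/2 = 9.8 ft; q_6 = 2.23 × 1.15 × 9.8 = 25.13 ft³/s
w_7 = (87.3 − 82.2)/2 = 2.55 ft; q_7 = 1.83 × 0.64 × 2.55 = 2.987 ft³/s
Q = Σ qᵢ = 742.6 ft³/s

743 ft³/s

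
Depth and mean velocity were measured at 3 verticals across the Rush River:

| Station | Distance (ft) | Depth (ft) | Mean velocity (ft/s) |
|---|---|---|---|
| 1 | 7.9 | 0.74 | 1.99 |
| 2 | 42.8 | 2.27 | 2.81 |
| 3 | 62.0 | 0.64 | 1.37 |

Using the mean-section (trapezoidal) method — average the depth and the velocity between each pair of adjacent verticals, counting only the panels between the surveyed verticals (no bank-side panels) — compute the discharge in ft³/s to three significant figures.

Panel 1-2: Δb = 34.9 ft, d̄ = (0.74+2.27)/2 = 1.505, v̄ = (1.99+2.81)/2 = 2.4 → q = 34.9×1.505×2.4 = 126.1 ft³/s
Panel 2-3: Δb = 19.2 ft, d̄ = (2.27+0.64)/2 = 1.455, v̄ = (2.81+1.37)/2 = 2.09 → q = 19.2×1.455×2.09 = 58.39 ft³/s
Q = Σ q = 184.4 ft³/s

184 ft³/s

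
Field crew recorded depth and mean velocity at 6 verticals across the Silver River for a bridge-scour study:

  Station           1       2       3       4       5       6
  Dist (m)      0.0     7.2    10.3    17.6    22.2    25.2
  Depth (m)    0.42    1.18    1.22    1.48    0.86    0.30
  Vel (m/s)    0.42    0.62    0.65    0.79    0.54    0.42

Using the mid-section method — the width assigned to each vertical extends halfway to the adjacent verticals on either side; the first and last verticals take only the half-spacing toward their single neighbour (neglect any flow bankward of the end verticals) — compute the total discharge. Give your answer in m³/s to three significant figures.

17.4 m³/s

w_1 = (7.2 − 0.0)/2 = 3.6 m; q_1 = 0.42 × 0.42 × 3.6 = 0.6350 m³/s
w_2 = (10.3 − 0.0)/2 = 5.15 m; q_2 = 0.62 × 1.18 × 5.15 = 3.768 m³/s
w_3 = (17.6 − 7.2)/2 = 5.2 m; q_3 = 0.65 × 1.22 × 5.2 = 4.124 m³/s
w_4 = (22.2 − 10.3)/2 = 5.95 m; q_4 = 0.79 × 1.48 × 5.95 = 6.957 m³/s
w_5 = (25.2 − 17.6)/2 = 3.8 m; q_5 = 0.54 × 0.86 × 3.8 = 1.765 m³/s
w_6 = (25.2 − 22.2)/2 = 1.5 m; q_6 = 0.42 × 0.30 × 1.5 = 0.1890 m³/s
Q = Σ qᵢ = 17.44 m³/s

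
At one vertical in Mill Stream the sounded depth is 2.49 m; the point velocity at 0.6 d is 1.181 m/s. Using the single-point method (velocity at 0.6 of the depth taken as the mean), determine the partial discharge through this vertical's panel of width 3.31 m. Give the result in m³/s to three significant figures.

v̄ = v₀.₆ = 1.181 m/s
q = v̄ × d × w = 1.181 × 2.49 × 3.31 = 9.734 m³/s

9.73 m³/s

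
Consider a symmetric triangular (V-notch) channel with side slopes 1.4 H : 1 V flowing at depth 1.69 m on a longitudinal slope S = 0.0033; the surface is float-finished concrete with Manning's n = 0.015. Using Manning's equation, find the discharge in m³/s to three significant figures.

11.9 m³/s

A = z·y² = 1.4×1.69² = 3.999 m²
P = 2y√(1+z²) = 2×1.69×√(1+1.4²) = 5.815 m
R = A/P = 3.999/5.815 = 0.6876 m
Q = (1/n)·A·R^(2/3)·S^(1/2) = (1/0.015) × 3.999 × 0.6876^(2/3) × 0.0033^(1/2) = 11.93 m³/s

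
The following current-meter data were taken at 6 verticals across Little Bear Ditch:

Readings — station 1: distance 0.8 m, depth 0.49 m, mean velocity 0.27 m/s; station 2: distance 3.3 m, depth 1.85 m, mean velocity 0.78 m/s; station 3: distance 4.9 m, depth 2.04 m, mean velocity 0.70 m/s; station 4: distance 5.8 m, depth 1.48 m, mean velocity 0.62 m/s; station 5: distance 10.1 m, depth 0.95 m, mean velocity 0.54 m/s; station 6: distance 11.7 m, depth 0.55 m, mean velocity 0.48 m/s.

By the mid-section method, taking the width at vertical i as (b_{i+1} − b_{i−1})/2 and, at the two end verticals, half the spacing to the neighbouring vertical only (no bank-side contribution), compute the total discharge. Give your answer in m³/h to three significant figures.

32500 m³/h

w_1 = (3.3 − 0.8)/2 = 1.25 m; q_1 = 0.27 × 0.49 × 1.25 = 0.1654 m³/s
w_2 = (4.9 − 0.8)/2 = 2.05 m; q_2 = 0.78 × 1.85 × 2.05 = 2.958 m³/s
w_3 = (5.8 − 3.3)/2 = 1.25 m; q_3 = 0.70 × 2.04 × 1.25 = 1.785 m³/s
w_4 = (10.1 − 4.9)/2 = 2.6 m; q_4 = 0.62 × 1.48 × 2.6 = 2.386 m³/s
w_5 = (11.7 − 5.8)/2 = 2.95 m; q_5 = 0.54 × 0.95 × 2.95 = 1.513 m³/s
w_6 = (11.7 − 10.1)/2 = 0.8 m; q_6 = 0.48 × 0.55 × 0.8 = 0.2112 m³/s
Q = Σ qᵢ = 9.019 m³/s
= 9.019 × 3600 = 32470 m³/h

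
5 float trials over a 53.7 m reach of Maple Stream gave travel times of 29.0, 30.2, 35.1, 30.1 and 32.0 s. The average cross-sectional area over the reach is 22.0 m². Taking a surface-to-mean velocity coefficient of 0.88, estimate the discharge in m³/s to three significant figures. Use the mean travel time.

t̄ = (29.0 + 30.2 + 35.1 + 30.1 + 32.0) / 5 = 31.28 s
v_surface = L / t̄ = 53.7 / 31.28 = 1.717 m/s
v_mean = 0.88 × 1.717 = 1.511 m/s
Q = A × v_mean = 22.0 × 1.511 = 33.24 m³/s

33.2 m³/s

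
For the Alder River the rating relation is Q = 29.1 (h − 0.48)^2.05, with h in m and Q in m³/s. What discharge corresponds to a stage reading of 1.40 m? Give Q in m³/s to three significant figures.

24.5 m³/s

Q = 29.1 × (1.40 − 0.48)^2.05 = 29.1 × 0.92^2.05 = 24.53 m³/s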